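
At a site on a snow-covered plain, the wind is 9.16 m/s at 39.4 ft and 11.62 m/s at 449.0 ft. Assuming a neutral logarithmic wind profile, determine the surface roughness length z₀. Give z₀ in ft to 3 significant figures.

z₀ ≈ 0.00458 ft

Log law: V(z) ∝ ln(z/z₀). With r = V₁/V₂ = 9.16/11.62 = 0.78830,
r · ln(z₂/z₀) = ln(z₁/z₀) ⇒ ln z₀ = (ln z₁ − r·ln z₂)/(1 − r)
ln z₀ = (3.67377 − 0.78830×6.10702) / 0.21170 = -5.3867
z₀ = exp(-5.3867) = 0.004577 ft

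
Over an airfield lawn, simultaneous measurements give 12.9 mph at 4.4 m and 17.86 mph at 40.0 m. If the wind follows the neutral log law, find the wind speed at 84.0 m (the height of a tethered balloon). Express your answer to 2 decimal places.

Log law: V ∝ ln(z/z₀). From the pair, with r = V₁/V₂ = 0.72228,
ln z₀ = (ln z₁ − r·ln z₂)/(1 − r) = (1.4816 − 0.72228×3.6889)/0.27772 = -4.2591 → z₀ = 0.01414 m
V₃ = V₁ · ln(z₃/z₀)/ln(z₁/z₀) = 12.9 × 8.6899/5.7407 = 19.5272 mph

19.53 mph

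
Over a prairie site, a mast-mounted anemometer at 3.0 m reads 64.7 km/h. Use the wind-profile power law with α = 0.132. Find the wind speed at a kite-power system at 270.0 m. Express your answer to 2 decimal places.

117.18 km/h

Power-law profile: V₂ = V₁ · (z₂/z₁)^α
V₂ = 64.7 × (270.0/3.0)^0.132 = 64.7 × (90.0000)^0.132
    = 64.7 × 1.8112 = 117.1829 km/h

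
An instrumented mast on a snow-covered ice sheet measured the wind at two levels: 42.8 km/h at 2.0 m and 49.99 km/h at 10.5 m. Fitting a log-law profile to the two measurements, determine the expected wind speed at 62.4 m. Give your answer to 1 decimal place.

Log law: V ∝ ln(z/z₀). From the pair, with r = V₁/V₂ = 0.85617,
ln z₀ = (ln z₁ − r·ln z₂)/(1 − r) = (0.6931 − 0.85617×2.3514)/0.14383 = -9.1778 → z₀ = 0.0001033 m
V₃ = V₁ · ln(z₃/z₀)/ln(z₁/z₀) = 42.8 × 13.3114/9.8710 = 57.7175 km/h

57.7 km/h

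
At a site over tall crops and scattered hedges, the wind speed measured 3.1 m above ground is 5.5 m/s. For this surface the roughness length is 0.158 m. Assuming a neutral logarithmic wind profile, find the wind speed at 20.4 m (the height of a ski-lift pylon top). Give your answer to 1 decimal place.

Log law: V(z) ∝ ln(z/z₀), so V₂/V₁ = ln(z₂/z₀) / ln(z₁/z₀).
ln(20.4/0.158) = 4.8607, ln(3.1/0.158) = 2.9766
V₂ = 5.5 × 4.8607/2.9766 = 5.5 × 1.6330 = 8.9814 m/s

9.0 m/s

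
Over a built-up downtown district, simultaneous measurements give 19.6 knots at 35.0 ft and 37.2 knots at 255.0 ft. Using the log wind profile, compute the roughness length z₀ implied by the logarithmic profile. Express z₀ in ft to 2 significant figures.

z₀ ≈ 3.8 ft

Log law: V(z) ∝ ln(z/z₀). With r = V₁/V₂ = 19.6/37.2 = 0.52688,
r · ln(z₂/z₀) = ln(z₁/z₀) ⇒ ln z₀ = (ln z₁ − r·ln z₂)/(1 − r)
ln z₀ = (3.55535 − 0.52688×5.54126) / 0.47312 = 1.3438
z₀ = exp(1.3438) = 3.833 ft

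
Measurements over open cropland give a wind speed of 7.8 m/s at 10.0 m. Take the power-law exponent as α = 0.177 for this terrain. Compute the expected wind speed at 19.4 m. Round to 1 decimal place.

Power-law profile: V₂ = V₁ · (z₂/z₁)^α
V₂ = 7.8 × (19.4/10.0)^0.177 = 7.8 × (1.9400)^0.177
    = 7.8 × 1.1245 = 8.7707 m/s

8.8 m/s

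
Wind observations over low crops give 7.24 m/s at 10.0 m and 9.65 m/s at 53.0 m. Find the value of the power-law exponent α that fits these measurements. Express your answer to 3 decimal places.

Power law: V₂/V₁ = (z₂/z₁)^α ⇒ α = ln(V₂/V₁) / ln(z₂/z₁)
α = ln(9.65/7.24) / ln(53.0/10.0) = ln(1.3329) / ln(5.3000)
  = 0.28734 / 1.66771 = 0.17229

α ≈ 0.172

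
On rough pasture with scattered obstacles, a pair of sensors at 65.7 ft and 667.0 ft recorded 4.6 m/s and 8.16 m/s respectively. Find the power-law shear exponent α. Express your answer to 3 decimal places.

α ≈ 0.247

Power law: V₂/V₁ = (z₂/z₁)^α ⇒ α = ln(V₂/V₁) / ln(z₂/z₁)
α = ln(8.16/4.6) / ln(667.0/65.7) = ln(1.7739) / ln(10.1522)
  = 0.57319 / 2.31769 = 0.24731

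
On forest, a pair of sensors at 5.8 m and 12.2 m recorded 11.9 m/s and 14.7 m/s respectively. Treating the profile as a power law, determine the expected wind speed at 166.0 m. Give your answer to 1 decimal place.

First find α: α = ln(V₂/V₁)/ln(z₂/z₁) = ln(14.7/11.9)/ln(12.2/5.8) = 0.21131/0.74358 = 0.2842
Extrapolate from 12.2 m to 166.0 m: V₃ = 14.7 × (166.0/12.2)^0.2842 = 14.7 × 2.0998 = 30.8677 m/s

30.9 m/s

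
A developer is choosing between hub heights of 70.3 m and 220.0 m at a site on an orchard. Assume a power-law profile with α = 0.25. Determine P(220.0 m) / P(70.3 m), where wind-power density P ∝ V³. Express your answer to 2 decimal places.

2.35

Speed ratio: V_B/V_A = (z_B/z_A)^α = (220.0/70.3)^0.25 = (3.1294)^0.25 = 1.33005
Power-density ratio: P_B/P_A = (V_B/V_A)³ = (1.33005)³ = 2.35288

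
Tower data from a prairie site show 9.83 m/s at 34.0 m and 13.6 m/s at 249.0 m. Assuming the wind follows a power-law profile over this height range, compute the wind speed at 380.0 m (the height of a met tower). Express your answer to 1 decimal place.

First find α: α = ln(V₂/V₁)/ln(z₂/z₁) = ln(13.6/9.83)/ln(249.0/34.0) = 0.32463/1.99109 = 0.1630
Extrapolate from 249.0 m to 380.0 m: V₃ = 13.6 × (380.0/249.0)^0.1630 = 13.6 × 1.0714 = 14.5704 m/s

14.6 m/s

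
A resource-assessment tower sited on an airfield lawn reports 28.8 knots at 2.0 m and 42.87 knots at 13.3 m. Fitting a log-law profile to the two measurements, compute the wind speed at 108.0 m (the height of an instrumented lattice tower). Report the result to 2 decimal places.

58.42 knots

Log law: V ∝ ln(z/z₀). From the pair, with r = V₁/V₂ = 0.67180,
ln z₀ = (ln z₁ − r·ln z₂)/(1 − r) = (0.6931 − 0.67180×2.5878)/0.32820 = -3.1850 → z₀ = 0.04138 m
V₃ = V₁ · ln(z₃/z₀)/ln(z₁/z₀) = 28.8 × 7.8671/3.8781 = 58.4234 knots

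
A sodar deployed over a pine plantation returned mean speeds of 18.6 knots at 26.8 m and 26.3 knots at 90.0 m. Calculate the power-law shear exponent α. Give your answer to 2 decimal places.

Power law: V₂/V₁ = (z₂/z₁)^α ⇒ α = ln(V₂/V₁) / ln(z₂/z₁)
α = ln(26.3/18.6) / ln(90.0/26.8) = ln(1.4140) / ln(3.3582)
  = 0.34641 / 1.21141 = 0.28595

α ≈ 0.29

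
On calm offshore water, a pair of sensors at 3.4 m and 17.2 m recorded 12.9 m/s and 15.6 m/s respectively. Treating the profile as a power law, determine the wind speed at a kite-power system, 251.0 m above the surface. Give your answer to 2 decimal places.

21.36 m/s

First find α: α = ln(V₂/V₁)/ln(z₂/z₁) = ln(15.6/12.9)/ln(17.2/3.4) = 0.19004/1.62113 = 0.1172
Extrapolate from 17.2 m to 251.0 m: V₃ = 15.6 × (251.0/17.2)^0.1172 = 15.6 × 1.3692 = 21.3597 m/s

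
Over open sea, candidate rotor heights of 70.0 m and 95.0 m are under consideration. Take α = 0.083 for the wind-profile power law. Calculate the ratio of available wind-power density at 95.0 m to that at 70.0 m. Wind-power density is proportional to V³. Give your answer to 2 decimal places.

1.08

Speed ratio: V_B/V_A = (z_B/z_A)^α = (95.0/70.0)^0.083 = (1.3571)^0.083 = 1.02567
Power-density ratio: P_B/P_A = (V_B/V_A)³ = (1.02567)³ = 1.07901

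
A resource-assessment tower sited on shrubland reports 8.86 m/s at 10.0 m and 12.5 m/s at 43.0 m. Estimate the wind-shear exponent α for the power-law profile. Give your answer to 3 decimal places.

Power law: V₂/V₁ = (z₂/z₁)^α ⇒ α = ln(V₂/V₁) / ln(z₂/z₁)
α = ln(12.5/8.86) / ln(43.0/10.0) = ln(1.4108) / ln(4.3000)
  = 0.34418 / 1.45862 = 0.23596

α ≈ 0.236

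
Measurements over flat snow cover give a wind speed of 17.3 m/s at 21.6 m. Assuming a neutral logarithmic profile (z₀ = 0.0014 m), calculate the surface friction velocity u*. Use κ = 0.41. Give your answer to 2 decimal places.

u* ≈ 0.74 m/s

Log law: V(z) = (u*/κ) · ln(z/z₀) ⇒ u* = κ · V / ln(z/z₀)
u* = 0.41 × 17.3 / ln(21.6/0.0014) = 0.41 × 17.3 / 9.6440
   = 7.0930 / 9.6440 = 0.7355 m/s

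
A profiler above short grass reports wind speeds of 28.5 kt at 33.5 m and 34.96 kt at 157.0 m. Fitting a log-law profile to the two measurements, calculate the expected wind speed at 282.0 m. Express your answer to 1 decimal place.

37.4 kt

Log law: V ∝ ln(z/z₀). From the pair, with r = V₁/V₂ = 0.81522,
ln z₀ = (ln z₁ − r·ln z₂)/(1 − r) = (3.5115 − 0.81522×5.0562)/0.18478 = -3.3033 → z₀ = 0.03676 m
V₃ = V₁ · ln(z₃/z₀)/ln(z₁/z₀) = 28.5 × 8.9452/6.8149 = 37.4093 kt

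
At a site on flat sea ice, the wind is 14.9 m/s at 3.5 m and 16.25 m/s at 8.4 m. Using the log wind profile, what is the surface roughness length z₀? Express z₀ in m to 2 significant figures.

Log law: V(z) ∝ ln(z/z₀). With r = V₁/V₂ = 14.9/16.25 = 0.91692,
r · ln(z₂/z₀) = ln(z₁/z₀) ⇒ ln z₀ = (ln z₁ − r·ln z₂)/(1 − r)
ln z₀ = (1.25276 − 0.91692×2.12823) / 0.08308 = -8.4098
z₀ = exp(-8.4098) = 0.0002227 m

z₀ ≈ 0.00022 m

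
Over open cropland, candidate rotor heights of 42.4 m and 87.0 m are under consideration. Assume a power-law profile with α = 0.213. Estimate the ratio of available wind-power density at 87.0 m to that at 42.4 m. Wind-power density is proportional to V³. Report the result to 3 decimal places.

Speed ratio: V_B/V_A = (z_B/z_A)^α = (87.0/42.4)^0.213 = (2.0519)^0.213 = 1.16544
Power-density ratio: P_B/P_A = (V_B/V_A)³ = (1.16544)³ = 1.58295

1.583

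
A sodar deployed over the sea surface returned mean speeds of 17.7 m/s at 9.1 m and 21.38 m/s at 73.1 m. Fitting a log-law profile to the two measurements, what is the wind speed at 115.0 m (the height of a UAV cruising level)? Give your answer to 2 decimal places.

22.18 m/s

Log law: V ∝ ln(z/z₀). From the pair, with r = V₁/V₂ = 0.82788,
ln z₀ = (ln z₁ − r·ln z₂)/(1 − r) = (2.2083 − 0.82788×4.2918)/0.17212 = -7.8132 → z₀ = 0.0004044 m
V₃ = V₁ · ln(z₃/z₀)/ln(z₁/z₀) = 17.7 × 12.5581/10.0214 = 22.1803 m/s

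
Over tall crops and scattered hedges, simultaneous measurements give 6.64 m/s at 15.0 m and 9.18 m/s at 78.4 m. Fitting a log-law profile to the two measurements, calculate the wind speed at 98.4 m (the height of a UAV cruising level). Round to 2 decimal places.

Log law: V ∝ ln(z/z₀). From the pair, with r = V₁/V₂ = 0.72331,
ln z₀ = (ln z₁ − r·ln z₂)/(1 − r) = (2.7081 − 0.72331×4.3618)/0.27669 = -1.6152 → z₀ = 0.1989 m
V₃ = V₁ · ln(z₃/z₀)/ln(z₁/z₀) = 6.64 × 6.2042/4.3233 = 9.5290 m/s

9.53 m/s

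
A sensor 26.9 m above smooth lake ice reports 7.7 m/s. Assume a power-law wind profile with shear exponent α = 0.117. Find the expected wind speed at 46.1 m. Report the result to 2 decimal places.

8.20 m/s

Power-law profile: V₂ = V₁ · (z₂/z₁)^α
V₂ = 7.7 × (46.1/26.9)^0.117 = 7.7 × (1.7138)^0.117
    = 7.7 × 1.0651 = 8.2009 m/s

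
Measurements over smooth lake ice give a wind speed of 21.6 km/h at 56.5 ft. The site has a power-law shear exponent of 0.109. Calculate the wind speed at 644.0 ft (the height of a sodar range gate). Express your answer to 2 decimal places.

Power-law profile: V₂ = V₁ · (z₂/z₁)^α
V₂ = 21.6 × (644.0/56.5)^0.109 = 21.6 × (11.3982)^0.109
    = 21.6 × 1.3038 = 28.1611 km/h

28.16 km/h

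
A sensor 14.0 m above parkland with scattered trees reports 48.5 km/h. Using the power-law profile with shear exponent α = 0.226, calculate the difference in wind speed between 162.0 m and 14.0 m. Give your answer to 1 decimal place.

35.8 km/h

Power law: V₂ = V₁ · (z₂/z₁)^α = 48.5 × (11.5714)^0.226 = 84.3465 km/h
ΔV = 84.3465 − 48.5 = 35.8465 km/h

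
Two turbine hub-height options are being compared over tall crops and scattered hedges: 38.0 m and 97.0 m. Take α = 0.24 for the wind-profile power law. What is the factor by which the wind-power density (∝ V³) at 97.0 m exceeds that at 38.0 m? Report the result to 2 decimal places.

Speed ratio: V_B/V_A = (z_B/z_A)^α = (97.0/38.0)^0.24 = (2.5526)^0.24 = 1.25221
Power-density ratio: P_B/P_A = (V_B/V_A)³ = (1.25221)³ = 1.96350

1.96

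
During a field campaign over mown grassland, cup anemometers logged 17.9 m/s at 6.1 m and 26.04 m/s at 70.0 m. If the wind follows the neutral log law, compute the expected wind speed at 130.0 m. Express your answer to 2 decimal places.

Log law: V ∝ ln(z/z₀). From the pair, with r = V₁/V₂ = 0.68740,
ln z₀ = (ln z₁ − r·ln z₂)/(1 − r) = (1.8083 − 0.68740×4.2485)/0.31260 = -3.5578 → z₀ = 0.02850 m
V₃ = V₁ · ln(z₃/z₀)/ln(z₁/z₀) = 17.9 × 8.4253/5.3661 = 28.1050 m/s

28.10 m/s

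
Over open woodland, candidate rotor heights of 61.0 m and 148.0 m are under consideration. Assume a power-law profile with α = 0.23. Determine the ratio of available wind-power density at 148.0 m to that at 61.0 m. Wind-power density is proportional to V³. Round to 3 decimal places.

1.843

Speed ratio: V_B/V_A = (z_B/z_A)^α = (148.0/61.0)^0.23 = (2.4262)^0.23 = 1.22612
Power-density ratio: P_B/P_A = (V_B/V_A)³ = (1.22612)³ = 1.84333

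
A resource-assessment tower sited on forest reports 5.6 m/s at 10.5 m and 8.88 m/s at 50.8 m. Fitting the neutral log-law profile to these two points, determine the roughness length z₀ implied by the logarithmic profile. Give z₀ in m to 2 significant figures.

z₀ ≈ 0.71 m

Log law: V(z) ∝ ln(z/z₀). With r = V₁/V₂ = 5.6/8.88 = 0.63063,
r · ln(z₂/z₀) = ln(z₁/z₀) ⇒ ln z₀ = (ln z₁ − r·ln z₂)/(1 − r)
ln z₀ = (2.35138 − 0.63063×3.92790) / 0.36937 = -0.3402
z₀ = exp(-0.3402) = 0.7116 m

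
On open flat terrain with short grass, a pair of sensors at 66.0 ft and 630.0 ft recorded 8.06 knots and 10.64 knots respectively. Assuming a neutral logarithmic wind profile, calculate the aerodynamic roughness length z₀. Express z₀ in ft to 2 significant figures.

Log law: V(z) ∝ ln(z/z₀). With r = V₁/V₂ = 8.06/10.64 = 0.75752,
r · ln(z₂/z₀) = ln(z₁/z₀) ⇒ ln z₀ = (ln z₁ − r·ln z₂)/(1 − r)
ln z₀ = (4.18965 − 0.75752×6.44572) / 0.24248 = -2.8584
z₀ = exp(-2.8584) = 0.05736 ft

z₀ ≈ 0.057 ft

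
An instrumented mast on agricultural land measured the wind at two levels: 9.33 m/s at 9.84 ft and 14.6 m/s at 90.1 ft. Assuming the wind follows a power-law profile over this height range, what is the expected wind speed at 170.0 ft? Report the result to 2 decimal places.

First find α: α = ln(V₂/V₁)/ln(z₂/z₁) = ln(14.6/9.33)/ln(90.1/9.84) = 0.44779/2.21446 = 0.2022
Extrapolate from 90.1 ft to 170.0 ft: V₃ = 14.6 × (170.0/90.1)^0.2022 = 14.6 × 1.1370 = 16.6000 m/s

16.60 m/s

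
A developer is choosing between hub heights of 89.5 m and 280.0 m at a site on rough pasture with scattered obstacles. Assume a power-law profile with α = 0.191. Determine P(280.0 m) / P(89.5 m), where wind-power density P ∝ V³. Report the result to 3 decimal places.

Speed ratio: V_B/V_A = (z_B/z_A)^α = (280.0/89.5)^0.191 = (3.1285)^0.191 = 1.24339
Power-density ratio: P_B/P_A = (V_B/V_A)³ = (1.24339)³ = 1.92233

1.922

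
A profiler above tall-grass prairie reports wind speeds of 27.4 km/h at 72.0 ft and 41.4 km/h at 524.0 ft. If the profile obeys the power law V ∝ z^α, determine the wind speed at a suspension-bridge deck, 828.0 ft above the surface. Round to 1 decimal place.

45.5 km/h

First find α: α = ln(V₂/V₁)/ln(z₂/z₁) = ln(41.4/27.4)/ln(524.0/72.0) = 0.41274/1.98483 = 0.2079
Extrapolate from 524.0 ft to 828.0 ft: V₃ = 41.4 × (828.0/524.0)^0.2079 = 41.4 × 1.0998 = 45.5323 km/h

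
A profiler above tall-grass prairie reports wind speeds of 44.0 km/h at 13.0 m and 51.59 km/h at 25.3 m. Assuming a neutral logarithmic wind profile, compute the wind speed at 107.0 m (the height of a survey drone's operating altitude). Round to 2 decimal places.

68.03 km/h

Log law: V ∝ ln(z/z₀). From the pair, with r = V₁/V₂ = 0.85288,
ln z₀ = (ln z₁ − r·ln z₂)/(1 − r) = (2.5649 − 0.85288×3.2308)/0.14712 = -1.2951 → z₀ = 0.2739 m
V₃ = V₁ · ln(z₃/z₀)/ln(z₁/z₀) = 44.0 × 5.9679/3.8600 = 68.0275 km/h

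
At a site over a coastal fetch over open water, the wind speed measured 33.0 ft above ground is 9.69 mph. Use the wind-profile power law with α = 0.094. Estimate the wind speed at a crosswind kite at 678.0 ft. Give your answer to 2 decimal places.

12.87 mph

Power-law profile: V₂ = V₁ · (z₂/z₁)^α
V₂ = 9.69 × (678.0/33.0)^0.094 = 9.69 × (20.5455)^0.094
    = 9.69 × 1.3286 = 12.8742 mph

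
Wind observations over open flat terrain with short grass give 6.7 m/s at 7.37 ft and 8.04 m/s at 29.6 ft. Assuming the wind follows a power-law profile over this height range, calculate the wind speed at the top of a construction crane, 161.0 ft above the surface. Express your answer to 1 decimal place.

10.0 m/s

First find α: α = ln(V₂/V₁)/ln(z₂/z₁) = ln(8.04/6.7)/ln(29.6/7.37) = 0.18232/1.39036 = 0.1311
Extrapolate from 29.6 ft to 161.0 ft: V₃ = 8.04 × (161.0/29.6)^0.1311 = 8.04 × 1.2487 = 10.0394 m/s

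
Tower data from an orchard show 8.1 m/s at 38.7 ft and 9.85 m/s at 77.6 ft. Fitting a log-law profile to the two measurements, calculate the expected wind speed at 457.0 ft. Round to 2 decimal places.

14.31 m/s

Log law: V ∝ ln(z/z₀). From the pair, with r = V₁/V₂ = 0.82234,
ln z₀ = (ln z₁ − r·ln z₂)/(1 − r) = (3.6558 − 0.82234×4.3516)/0.17766 = 0.4356 → z₀ = 1.546 ft
V₃ = V₁ · ln(z₃/z₀)/ln(z₁/z₀) = 8.1 × 5.6891/3.2202 = 14.3100 m/s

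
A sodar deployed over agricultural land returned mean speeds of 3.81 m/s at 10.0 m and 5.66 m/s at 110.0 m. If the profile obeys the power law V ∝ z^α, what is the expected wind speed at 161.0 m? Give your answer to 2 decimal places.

6.03 m/s

First find α: α = ln(V₂/V₁)/ln(z₂/z₁) = ln(5.66/3.81)/ln(110.0/10.0) = 0.39579/2.39790 = 0.1651
Extrapolate from 110.0 m to 161.0 m: V₃ = 5.66 × (161.0/110.0)^0.1651 = 5.66 × 1.0649 = 6.0273 m/s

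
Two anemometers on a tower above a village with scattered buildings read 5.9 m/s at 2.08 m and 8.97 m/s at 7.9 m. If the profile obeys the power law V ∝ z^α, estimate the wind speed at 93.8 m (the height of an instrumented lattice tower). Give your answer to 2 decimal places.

First find α: α = ln(V₂/V₁)/ln(z₂/z₁) = ln(8.97/5.9)/ln(7.9/2.08) = 0.41893/1.33449 = 0.3139
Extrapolate from 7.9 m to 93.8 m: V₃ = 8.97 × (93.8/7.9)^0.3139 = 8.97 × 2.1744 = 19.5043 m/s

19.50 m/s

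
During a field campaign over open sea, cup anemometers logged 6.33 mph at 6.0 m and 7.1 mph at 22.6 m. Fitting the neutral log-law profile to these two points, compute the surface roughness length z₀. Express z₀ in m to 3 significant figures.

Log law: V(z) ∝ ln(z/z₀). With r = V₁/V₂ = 6.33/7.1 = 0.89155,
r · ln(z₂/z₀) = ln(z₁/z₀) ⇒ ln z₀ = (ln z₁ − r·ln z₂)/(1 − r)
ln z₀ = (1.79176 − 0.89155×3.11795) / 0.10845 = -9.1106
z₀ = exp(-9.1106) = 0.0001105 m

z₀ ≈ 0.000110 m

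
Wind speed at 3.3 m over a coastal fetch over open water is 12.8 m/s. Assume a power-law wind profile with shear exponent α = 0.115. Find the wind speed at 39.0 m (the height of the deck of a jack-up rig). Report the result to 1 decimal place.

17.0 m/s

Power-law profile: V₂ = V₁ · (z₂/z₁)^α
V₂ = 12.8 × (39.0/3.3)^0.115 = 12.8 × (11.8182)^0.115
    = 12.8 × 1.3284 = 17.0041 m/s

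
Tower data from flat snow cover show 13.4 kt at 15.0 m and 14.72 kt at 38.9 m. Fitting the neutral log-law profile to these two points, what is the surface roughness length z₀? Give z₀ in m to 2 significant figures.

z₀ ≈ 0.00094 m

Log law: V(z) ∝ ln(z/z₀). With r = V₁/V₂ = 13.4/14.72 = 0.91033,
r · ln(z₂/z₀) = ln(z₁/z₀) ⇒ ln z₀ = (ln z₁ − r·ln z₂)/(1 − r)
ln z₀ = (2.70805 − 0.91033×3.66099) / 0.08967 = -6.9658
z₀ = exp(-6.9658) = 0.0009436 m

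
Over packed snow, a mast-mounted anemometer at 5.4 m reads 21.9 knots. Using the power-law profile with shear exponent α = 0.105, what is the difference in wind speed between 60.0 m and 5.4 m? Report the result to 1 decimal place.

Power law: V₂ = V₁ · (z₂/z₁)^α = 21.9 × (11.1111)^0.105 = 28.2000 knots
ΔV = 28.2000 − 21.9 = 6.3000 knots

6.3 knots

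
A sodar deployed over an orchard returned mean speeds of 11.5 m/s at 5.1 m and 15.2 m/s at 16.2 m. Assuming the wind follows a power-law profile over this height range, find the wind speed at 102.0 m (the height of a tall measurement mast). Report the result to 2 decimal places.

First find α: α = ln(V₂/V₁)/ln(z₂/z₁) = ln(15.2/11.5)/ln(16.2/5.1) = 0.27895/1.15577 = 0.2414
Extrapolate from 16.2 m to 102.0 m: V₃ = 15.2 × (102.0/16.2)^0.2414 = 15.2 × 1.5591 = 23.6976 m/s

23.70 m/s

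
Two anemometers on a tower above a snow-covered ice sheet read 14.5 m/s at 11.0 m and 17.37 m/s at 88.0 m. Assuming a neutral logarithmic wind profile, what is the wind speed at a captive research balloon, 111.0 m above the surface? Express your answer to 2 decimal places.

17.69 m/s

Log law: V ∝ ln(z/z₀). From the pair, with r = V₁/V₂ = 0.83477,
ln z₀ = (ln z₁ − r·ln z₂)/(1 − r) = (2.3979 − 0.83477×4.4773)/0.16523 = -8.1080 → z₀ = 0.0003011 m
V₃ = V₁ · ln(z₃/z₀)/ln(z₁/z₀) = 14.5 × 12.8175/10.5059 = 17.6905 m/s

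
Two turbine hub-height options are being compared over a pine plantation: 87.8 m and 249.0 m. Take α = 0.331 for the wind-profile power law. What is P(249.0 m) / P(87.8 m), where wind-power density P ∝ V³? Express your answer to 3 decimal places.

2.815

Speed ratio: V_B/V_A = (z_B/z_A)^α = (249.0/87.8)^0.331 = (2.8360)^0.331 = 1.41203
Power-density ratio: P_B/P_A = (V_B/V_A)³ = (1.41203)³ = 2.81537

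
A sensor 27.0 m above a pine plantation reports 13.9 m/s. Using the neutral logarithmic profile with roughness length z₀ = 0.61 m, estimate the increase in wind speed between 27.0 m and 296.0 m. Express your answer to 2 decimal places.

Log law: V₂ = V₁ · ln(z₂/z₀)/ln(z₁/z₀) = 13.9 × 6.1847/3.7901 = 22.6817 m/s
ΔV = 22.6817 − 13.9 = 8.7817 m/s

8.78 m/s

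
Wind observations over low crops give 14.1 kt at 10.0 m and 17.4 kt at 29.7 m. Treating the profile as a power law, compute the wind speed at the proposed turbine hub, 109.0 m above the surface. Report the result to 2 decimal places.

22.37 kt

First find α: α = ln(V₂/V₁)/ln(z₂/z₁) = ln(17.4/14.1)/ln(29.7/10.0) = 0.21030/1.08856 = 0.1932
Extrapolate from 29.7 m to 109.0 m: V₃ = 17.4 × (109.0/29.7)^0.1932 = 17.4 × 1.2855 = 22.3684 kt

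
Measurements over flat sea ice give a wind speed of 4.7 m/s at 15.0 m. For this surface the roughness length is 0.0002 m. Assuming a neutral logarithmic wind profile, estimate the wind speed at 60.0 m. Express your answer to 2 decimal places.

5.28 m/s

Log law: V(z) ∝ ln(z/z₀), so V₂/V₁ = ln(z₂/z₀) / ln(z₁/z₀).
ln(60.0/0.0002) = 12.6115, ln(15.0/0.0002) = 11.2252
V₂ = 4.7 × 12.6115/11.2252 = 4.7 × 1.1235 = 5.2804 m/s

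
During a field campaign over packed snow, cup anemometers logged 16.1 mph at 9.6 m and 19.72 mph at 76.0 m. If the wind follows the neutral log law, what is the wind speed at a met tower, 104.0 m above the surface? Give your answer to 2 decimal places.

20.27 mph

Log law: V ∝ ln(z/z₀). From the pair, with r = V₁/V₂ = 0.81643,
ln z₀ = (ln z₁ − r·ln z₂)/(1 − r) = (2.2618 − 0.81643×4.3307)/0.18357 = -6.9400 → z₀ = 0.0009683 m
V₃ = V₁ · ln(z₃/z₀)/ln(z₁/z₀) = 16.1 × 11.5844/9.2018 = 20.2688 mph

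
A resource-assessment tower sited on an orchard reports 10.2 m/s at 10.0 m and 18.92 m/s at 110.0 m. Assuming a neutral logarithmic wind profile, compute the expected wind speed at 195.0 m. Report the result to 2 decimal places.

Log law: V ∝ ln(z/z₀). From the pair, with r = V₁/V₂ = 0.53911,
ln z₀ = (ln z₁ − r·ln z₂)/(1 − r) = (2.3026 − 0.53911×4.7005)/0.46089 = -0.5023 → z₀ = 0.6051 m
V₃ = V₁ · ln(z₃/z₀)/ln(z₁/z₀) = 10.2 × 5.7753/2.8049 = 21.0020 m/s

21.00 m/s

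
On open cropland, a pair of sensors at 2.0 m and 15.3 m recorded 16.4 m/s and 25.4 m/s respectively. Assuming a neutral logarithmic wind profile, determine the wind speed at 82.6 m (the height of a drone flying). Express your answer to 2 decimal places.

32.86 m/s

Log law: V ∝ ln(z/z₀). From the pair, with r = V₁/V₂ = 0.64567,
ln z₀ = (ln z₁ − r·ln z₂)/(1 − r) = (0.6931 − 0.64567×2.7279)/0.35433 = -3.0145 → z₀ = 0.04907 m
V₃ = V₁ · ln(z₃/z₀)/ln(z₁/z₀) = 16.4 × 7.4285/3.7077 = 32.8583 m/s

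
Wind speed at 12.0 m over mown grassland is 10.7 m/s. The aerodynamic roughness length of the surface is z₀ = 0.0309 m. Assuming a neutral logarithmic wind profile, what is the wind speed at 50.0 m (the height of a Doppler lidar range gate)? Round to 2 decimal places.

13.26 m/s

Log law: V(z) ∝ ln(z/z₀), so V₂/V₁ = ln(z₂/z₀) / ln(z₁/z₀).
ln(50.0/0.0309) = 7.3890, ln(12.0/0.0309) = 5.9619
V₂ = 10.7 × 7.3890/5.9619 = 10.7 × 1.2394 = 13.2613 m/s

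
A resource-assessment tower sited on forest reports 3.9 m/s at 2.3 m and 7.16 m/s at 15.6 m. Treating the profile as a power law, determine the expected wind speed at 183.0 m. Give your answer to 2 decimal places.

First find α: α = ln(V₂/V₁)/ln(z₂/z₁) = ln(7.16/3.9)/ln(15.6/2.3) = 0.60753/1.91436 = 0.3174
Extrapolate from 15.6 m to 183.0 m: V₃ = 7.16 × (183.0/15.6)^0.3174 = 7.16 × 2.1845 = 15.6412 m/s

15.64 m/s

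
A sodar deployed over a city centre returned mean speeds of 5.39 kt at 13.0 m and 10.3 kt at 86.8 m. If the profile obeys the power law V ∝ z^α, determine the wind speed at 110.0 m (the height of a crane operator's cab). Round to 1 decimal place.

First find α: α = ln(V₂/V₁)/ln(z₂/z₁) = ln(10.3/5.39)/ln(86.8/13.0) = 0.64760/1.89866 = 0.3411
Extrapolate from 86.8 m to 110.0 m: V₃ = 10.3 × (110.0/86.8)^0.3411 = 10.3 × 1.0841 = 11.1667 kt

11.2 kt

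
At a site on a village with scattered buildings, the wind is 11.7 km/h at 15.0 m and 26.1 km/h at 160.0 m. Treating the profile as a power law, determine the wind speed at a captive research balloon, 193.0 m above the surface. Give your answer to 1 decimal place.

27.8 km/h

First find α: α = ln(V₂/V₁)/ln(z₂/z₁) = ln(26.1/11.7)/ln(160.0/15.0) = 0.80235/2.36712 = 0.3390
Extrapolate from 160.0 m to 193.0 m: V₃ = 26.1 × (193.0/160.0)^0.3390 = 26.1 × 1.0656 = 27.8128 km/h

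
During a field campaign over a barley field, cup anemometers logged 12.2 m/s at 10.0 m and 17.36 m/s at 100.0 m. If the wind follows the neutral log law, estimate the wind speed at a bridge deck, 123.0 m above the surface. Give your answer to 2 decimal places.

Log law: V ∝ ln(z/z₀). From the pair, with r = V₁/V₂ = 0.70276,
ln z₀ = (ln z₁ − r·ln z₂)/(1 − r) = (2.3026 − 0.70276×4.6052)/0.29724 = -3.1415 → z₀ = 0.04322 m
V₃ = V₁ · ln(z₃/z₀)/ln(z₁/z₀) = 12.2 × 7.9537/5.4441 = 17.8239 m/s

17.82 m/s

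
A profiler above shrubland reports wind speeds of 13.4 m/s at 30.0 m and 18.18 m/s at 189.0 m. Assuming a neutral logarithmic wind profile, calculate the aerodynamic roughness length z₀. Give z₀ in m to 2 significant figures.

Log law: V(z) ∝ ln(z/z₀). With r = V₁/V₂ = 13.4/18.18 = 0.73707,
r · ln(z₂/z₀) = ln(z₁/z₀) ⇒ ln z₀ = (ln z₁ − r·ln z₂)/(1 − r)
ln z₀ = (3.40120 − 0.73707×5.24175) / 0.26293 = -1.7585
z₀ = exp(-1.7585) = 0.1723 m

z₀ ≈ 0.17 m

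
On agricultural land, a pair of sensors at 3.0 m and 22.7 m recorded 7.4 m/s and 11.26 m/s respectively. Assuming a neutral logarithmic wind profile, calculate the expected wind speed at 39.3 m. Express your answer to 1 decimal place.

Log law: V ∝ ln(z/z₀). From the pair, with r = V₁/V₂ = 0.65719,
ln z₀ = (ln z₁ − r·ln z₂)/(1 − r) = (1.0986 − 0.65719×3.1224)/0.34281 = -2.7811 → z₀ = 0.06197 m
V₃ = V₁ · ln(z₃/z₀)/ln(z₁/z₀) = 7.4 × 6.4523/3.8797 = 12.3069 m/s

12.3 m/s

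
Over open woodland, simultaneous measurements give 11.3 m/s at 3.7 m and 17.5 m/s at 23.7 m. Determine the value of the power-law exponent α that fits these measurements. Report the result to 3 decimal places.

Power law: V₂/V₁ = (z₂/z₁)^α ⇒ α = ln(V₂/V₁) / ln(z₂/z₁)
α = ln(17.5/11.3) / ln(23.7/3.7) = ln(1.5487) / ln(6.4054)
  = 0.43740 / 1.85714 = 0.23552

α ≈ 0.236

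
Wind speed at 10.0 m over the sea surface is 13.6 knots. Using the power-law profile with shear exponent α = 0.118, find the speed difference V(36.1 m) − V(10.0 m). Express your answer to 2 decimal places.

2.22 knots

Power law: V₂ = V₁ · (z₂/z₁)^α = 13.6 × (3.6100)^0.118 = 15.8243 knots
ΔV = 15.8243 − 13.6 = 2.2243 knots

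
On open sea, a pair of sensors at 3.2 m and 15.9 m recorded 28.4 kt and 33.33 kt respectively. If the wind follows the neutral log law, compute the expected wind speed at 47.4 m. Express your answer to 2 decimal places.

Log law: V ∝ ln(z/z₀). From the pair, with r = V₁/V₂ = 0.85209,
ln z₀ = (ln z₁ − r·ln z₂)/(1 − r) = (1.1632 − 0.85209×2.7663)/0.14791 = -8.0721 → z₀ = 0.0003121 m
V₃ = V₁ · ln(z₃/z₀)/ln(z₁/z₀) = 28.4 × 11.9308/9.2353 = 36.6890 kt

36.69 kt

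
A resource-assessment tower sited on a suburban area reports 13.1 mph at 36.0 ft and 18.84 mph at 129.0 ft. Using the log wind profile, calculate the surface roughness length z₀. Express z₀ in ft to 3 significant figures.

z₀ ≈ 1.96 ft

Log law: V(z) ∝ ln(z/z₀). With r = V₁/V₂ = 13.1/18.84 = 0.69533,
r · ln(z₂/z₀) = ln(z₁/z₀) ⇒ ln z₀ = (ln z₁ − r·ln z₂)/(1 − r)
ln z₀ = (3.58352 − 0.69533×4.85981) / 0.30467 = 0.6707
z₀ = exp(0.6707) = 1.956 ft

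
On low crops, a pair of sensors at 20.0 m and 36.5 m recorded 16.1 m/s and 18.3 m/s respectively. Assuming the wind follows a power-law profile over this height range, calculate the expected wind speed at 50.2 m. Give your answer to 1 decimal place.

First find α: α = ln(V₂/V₁)/ln(z₂/z₁) = ln(18.3/16.1)/ln(36.5/20.0) = 0.12808/0.60158 = 0.2129
Extrapolate from 36.5 m to 50.2 m: V₃ = 18.3 × (50.2/36.5)^0.2129 = 18.3 × 1.0702 = 19.5848 m/s

19.6 m/s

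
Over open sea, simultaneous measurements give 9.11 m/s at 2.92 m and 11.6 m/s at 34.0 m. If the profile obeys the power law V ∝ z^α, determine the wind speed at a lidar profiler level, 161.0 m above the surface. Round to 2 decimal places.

13.52 m/s

First find α: α = ln(V₂/V₁)/ln(z₂/z₁) = ln(11.6/9.11)/ln(34.0/2.92) = 0.24163/2.45478 = 0.0984
Extrapolate from 34.0 m to 161.0 m: V₃ = 11.6 × (161.0/34.0)^0.0984 = 11.6 × 1.1654 = 13.5187 m/s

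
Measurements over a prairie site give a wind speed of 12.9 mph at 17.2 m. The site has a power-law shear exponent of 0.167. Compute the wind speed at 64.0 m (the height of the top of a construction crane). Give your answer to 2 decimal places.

16.07 mph

Power-law profile: V₂ = V₁ · (z₂/z₁)^α
V₂ = 12.9 × (64.0/17.2)^0.167 = 12.9 × (3.7209)^0.167
    = 12.9 × 1.2454 = 16.0653 mph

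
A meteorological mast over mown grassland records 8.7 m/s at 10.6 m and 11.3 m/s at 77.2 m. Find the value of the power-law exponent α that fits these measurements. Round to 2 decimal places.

α ≈ 0.13

Power law: V₂/V₁ = (z₂/z₁)^α ⇒ α = ln(V₂/V₁) / ln(z₂/z₁)
α = ln(11.3/8.7) / ln(77.2/10.6) = ln(1.2989) / ln(7.2830)
  = 0.26148 / 1.98555 = 0.13169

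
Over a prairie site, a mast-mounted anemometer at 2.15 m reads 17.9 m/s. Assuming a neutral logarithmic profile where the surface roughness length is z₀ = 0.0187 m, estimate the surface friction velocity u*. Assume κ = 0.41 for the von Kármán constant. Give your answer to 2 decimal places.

u* ≈ 1.55 m/s

Log law: V(z) = (u*/κ) · ln(z/z₀) ⇒ u* = κ · V / ln(z/z₀)
u* = 0.41 × 17.9 / ln(2.15/0.0187) = 0.41 × 17.9 / 4.7447
   = 7.3390 / 4.7447 = 1.5468 m/s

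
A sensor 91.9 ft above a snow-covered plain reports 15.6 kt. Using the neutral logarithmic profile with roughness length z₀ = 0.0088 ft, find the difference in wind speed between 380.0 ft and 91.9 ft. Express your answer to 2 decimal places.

Log law: V₂ = V₁ · ln(z₂/z₀)/ln(z₁/z₀) = 15.6 × 10.6732/9.2537 = 17.9930 kt
ΔV = 17.9930 − 15.6 = 2.3930 kt

2.39 kt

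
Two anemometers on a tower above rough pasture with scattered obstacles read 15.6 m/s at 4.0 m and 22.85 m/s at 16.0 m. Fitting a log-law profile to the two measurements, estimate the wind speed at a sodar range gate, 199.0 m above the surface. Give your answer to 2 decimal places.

Log law: V ∝ ln(z/z₀). From the pair, with r = V₁/V₂ = 0.68271,
ln z₀ = (ln z₁ − r·ln z₂)/(1 − r) = (1.3863 − 0.68271×2.7726)/0.31729 = -1.5966 → z₀ = 0.2026 m
V₃ = V₁ · ln(z₃/z₀)/ln(z₁/z₀) = 15.6 × 6.8899/2.9829 = 36.0328 m/s

36.03 m/s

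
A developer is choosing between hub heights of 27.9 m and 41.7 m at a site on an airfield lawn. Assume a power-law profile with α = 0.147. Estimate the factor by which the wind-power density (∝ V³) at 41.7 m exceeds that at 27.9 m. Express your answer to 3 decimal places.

1.194

Speed ratio: V_B/V_A = (z_B/z_A)^α = (41.7/27.9)^0.147 = (1.4946)^0.147 = 1.06086
Power-density ratio: P_B/P_A = (V_B/V_A)³ = (1.06086)³ = 1.19390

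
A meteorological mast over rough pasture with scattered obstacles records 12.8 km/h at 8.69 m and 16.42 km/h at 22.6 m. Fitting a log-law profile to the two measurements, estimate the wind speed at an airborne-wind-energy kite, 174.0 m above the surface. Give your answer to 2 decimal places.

Log law: V ∝ ln(z/z₀). From the pair, with r = V₁/V₂ = 0.77954,
ln z₀ = (ln z₁ − r·ln z₂)/(1 − r) = (2.1622 − 0.77954×3.1179)/0.22046 = -1.2174 → z₀ = 0.2960 m
V₃ = V₁ · ln(z₃/z₀)/ln(z₁/z₀) = 12.8 × 6.3764/3.3795 = 24.1507 km/h

24.15 km/h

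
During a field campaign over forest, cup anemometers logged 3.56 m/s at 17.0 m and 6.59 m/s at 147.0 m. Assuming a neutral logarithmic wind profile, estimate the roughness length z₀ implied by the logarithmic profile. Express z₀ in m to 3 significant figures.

z₀ ≈ 1.35 m

Log law: V(z) ∝ ln(z/z₀). With r = V₁/V₂ = 3.56/6.59 = 0.54021,
r · ln(z₂/z₀) = ln(z₁/z₀) ⇒ ln z₀ = (ln z₁ − r·ln z₂)/(1 − r)
ln z₀ = (2.83321 − 0.54021×4.99043) / 0.45979 = 0.2987
z₀ = exp(0.2987) = 1.348 m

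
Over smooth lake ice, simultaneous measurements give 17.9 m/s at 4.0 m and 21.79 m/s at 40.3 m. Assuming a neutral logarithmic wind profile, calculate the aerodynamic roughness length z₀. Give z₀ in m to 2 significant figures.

z₀ ≈ 0.000097 m

Log law: V(z) ∝ ln(z/z₀). With r = V₁/V₂ = 17.9/21.79 = 0.82148,
r · ln(z₂/z₀) = ln(z₁/z₀) ⇒ ln z₀ = (ln z₁ − r·ln z₂)/(1 − r)
ln z₀ = (1.38629 − 0.82148×3.69635) / 0.17852 = -9.2435
z₀ = exp(-9.2435) = 0.00009674 m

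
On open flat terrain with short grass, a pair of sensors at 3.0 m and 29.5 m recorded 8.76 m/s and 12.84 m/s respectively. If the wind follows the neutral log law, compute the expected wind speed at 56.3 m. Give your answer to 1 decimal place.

Log law: V ∝ ln(z/z₀). From the pair, with r = V₁/V₂ = 0.68224,
ln z₀ = (ln z₁ − r·ln z₂)/(1 − r) = (1.0986 − 0.68224×3.3844)/0.31776 = -3.8091 → z₀ = 0.02217 m
V₃ = V₁ · ln(z₃/z₀)/ln(z₁/z₀) = 8.76 × 7.8398/4.9077 = 13.9936 m/s

14.0 m/s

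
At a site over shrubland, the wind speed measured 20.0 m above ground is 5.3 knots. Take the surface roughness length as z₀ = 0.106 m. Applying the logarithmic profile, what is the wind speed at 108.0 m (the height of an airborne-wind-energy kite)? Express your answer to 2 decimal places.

Log law: V(z) ∝ ln(z/z₀), so V₂/V₁ = ln(z₂/z₀) / ln(z₁/z₀).
ln(108.0/0.106) = 6.9264, ln(20.0/0.106) = 5.2400
V₂ = 5.3 × 6.9264/5.2400 = 5.3 × 1.3218 = 7.0057 knots

7.01 knots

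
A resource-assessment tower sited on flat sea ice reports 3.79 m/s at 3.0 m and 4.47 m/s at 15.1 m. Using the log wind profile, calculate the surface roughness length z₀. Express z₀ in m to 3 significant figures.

Log law: V(z) ∝ ln(z/z₀). With r = V₁/V₂ = 3.79/4.47 = 0.84787,
r · ln(z₂/z₀) = ln(z₁/z₀) ⇒ ln z₀ = (ln z₁ − r·ln z₂)/(1 − r)
ln z₀ = (1.09861 − 0.84787×2.71469) / 0.15213 = -7.9087
z₀ = exp(-7.9087) = 0.0003675 m

z₀ ≈ 0.000368 m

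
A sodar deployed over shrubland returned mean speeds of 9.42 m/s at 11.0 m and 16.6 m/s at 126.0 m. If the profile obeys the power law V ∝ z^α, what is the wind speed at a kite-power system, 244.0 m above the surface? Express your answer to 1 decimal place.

19.4 m/s

First find α: α = ln(V₂/V₁)/ln(z₂/z₁) = ln(16.6/9.42)/ln(126.0/11.0) = 0.56657/2.43839 = 0.2324
Extrapolate from 126.0 m to 244.0 m: V₃ = 16.6 × (244.0/126.0)^0.2324 = 16.6 × 1.1660 = 19.3552 m/s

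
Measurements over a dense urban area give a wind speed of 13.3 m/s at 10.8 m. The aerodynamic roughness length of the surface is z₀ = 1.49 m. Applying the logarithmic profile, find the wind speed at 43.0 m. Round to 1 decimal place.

22.6 m/s

Log law: V(z) ∝ ln(z/z₀), so V₂/V₁ = ln(z₂/z₀) / ln(z₁/z₀).
ln(43.0/1.49) = 3.3624, ln(10.8/1.49) = 1.9808
V₂ = 13.3 × 3.3624/1.9808 = 13.3 × 1.6975 = 22.5772 m/s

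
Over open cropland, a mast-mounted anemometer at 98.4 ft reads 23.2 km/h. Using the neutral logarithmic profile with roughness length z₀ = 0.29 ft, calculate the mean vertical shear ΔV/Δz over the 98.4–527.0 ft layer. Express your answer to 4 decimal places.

0.0156 km/h/ft

Log law: V₂ = V₁ · ln(z₂/z₀)/ln(z₁/z₀) = 23.2 × 7.5051/5.8269 = 29.8816 km/h
ΔV/Δz = (29.8816 − 23.2)/(527.0 − 98.4) = 6.6816/428.6000 = 0.01559 km/h/ft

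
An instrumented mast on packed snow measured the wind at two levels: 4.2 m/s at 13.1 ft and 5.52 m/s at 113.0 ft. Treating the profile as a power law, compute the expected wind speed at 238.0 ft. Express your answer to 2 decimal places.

First find α: α = ln(V₂/V₁)/ln(z₂/z₁) = ln(5.52/4.2)/ln(113.0/13.1) = 0.27329/2.15478 = 0.1268
Extrapolate from 113.0 ft to 238.0 ft: V₃ = 5.52 × (238.0/113.0)^0.1268 = 5.52 × 1.0991 = 6.0669 m/s

6.07 m/s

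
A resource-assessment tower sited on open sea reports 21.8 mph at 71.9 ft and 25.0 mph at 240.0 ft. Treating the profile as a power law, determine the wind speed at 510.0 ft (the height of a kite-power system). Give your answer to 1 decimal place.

27.2 mph

First find α: α = ln(V₂/V₁)/ln(z₂/z₁) = ln(25.0/21.8)/ln(240.0/71.9) = 0.13697/1.20536 = 0.1136
Extrapolate from 240.0 ft to 510.0 ft: V₃ = 25.0 × (510.0/240.0)^0.1136 = 25.0 × 1.0894 = 27.2357 mph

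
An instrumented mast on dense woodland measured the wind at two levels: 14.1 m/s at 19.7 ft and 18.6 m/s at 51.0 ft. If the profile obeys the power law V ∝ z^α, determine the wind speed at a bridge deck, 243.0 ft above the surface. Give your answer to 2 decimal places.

First find α: α = ln(V₂/V₁)/ln(z₂/z₁) = ln(18.6/14.1)/ln(51.0/19.7) = 0.27699/0.95121 = 0.2912
Extrapolate from 51.0 ft to 243.0 ft: V₃ = 18.6 × (243.0/51.0)^0.2912 = 18.6 × 1.5756 = 29.3058 m/s

29.31 m/s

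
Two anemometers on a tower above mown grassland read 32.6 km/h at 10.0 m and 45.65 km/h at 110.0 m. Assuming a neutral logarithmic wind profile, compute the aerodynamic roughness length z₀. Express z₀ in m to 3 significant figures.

z₀ ≈ 0.0250 m

Log law: V(z) ∝ ln(z/z₀). With r = V₁/V₂ = 32.6/45.65 = 0.71413,
r · ln(z₂/z₀) = ln(z₁/z₀) ⇒ ln z₀ = (ln z₁ − r·ln z₂)/(1 − r)
ln z₀ = (2.30259 − 0.71413×4.70048) / 0.28587 = -3.6876
z₀ = exp(-3.6876) = 0.02503 m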